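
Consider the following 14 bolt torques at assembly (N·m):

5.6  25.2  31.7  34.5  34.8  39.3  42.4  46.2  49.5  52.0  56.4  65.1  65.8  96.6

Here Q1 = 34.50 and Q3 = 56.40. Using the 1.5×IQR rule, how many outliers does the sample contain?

IQR = 21.90; fences at 34.50 − 32.85 = 1.65 and 56.40 + 32.85 = 89.25.
Outside the cutoffs: 96.6.

1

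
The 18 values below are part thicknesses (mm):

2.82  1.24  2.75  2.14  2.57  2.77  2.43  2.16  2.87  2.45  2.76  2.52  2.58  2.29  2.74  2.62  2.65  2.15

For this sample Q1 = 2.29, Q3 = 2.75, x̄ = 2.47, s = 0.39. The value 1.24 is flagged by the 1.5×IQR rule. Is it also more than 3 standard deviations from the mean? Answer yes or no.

yes

z = (1.24 − 2.47) / 0.39 = -3.15.
|z| = 3.15 > 3.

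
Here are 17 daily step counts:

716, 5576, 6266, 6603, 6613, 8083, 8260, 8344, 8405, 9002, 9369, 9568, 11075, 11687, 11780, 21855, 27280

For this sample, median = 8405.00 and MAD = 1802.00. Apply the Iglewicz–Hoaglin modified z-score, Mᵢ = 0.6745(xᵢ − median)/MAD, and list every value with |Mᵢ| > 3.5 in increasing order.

21855, 27280

|Mᵢ| > 3.5 ⇔ |xᵢ − 8405.00| > 3.5·1802.00/0.6745 = 9350.63.
So outliers lie outside [-945.63, 17755.63].
21855: M = 5.03 → outlier.
27280: M = 7.07 → outlier.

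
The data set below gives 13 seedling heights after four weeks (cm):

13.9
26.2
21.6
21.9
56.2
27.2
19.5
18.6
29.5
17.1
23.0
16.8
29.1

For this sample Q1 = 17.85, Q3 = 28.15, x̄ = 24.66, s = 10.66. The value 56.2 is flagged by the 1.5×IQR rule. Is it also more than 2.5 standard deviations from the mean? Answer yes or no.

yes

z = (56.2 − 24.66) / 10.66 = 2.96.
|z| = 2.96 > 2.5.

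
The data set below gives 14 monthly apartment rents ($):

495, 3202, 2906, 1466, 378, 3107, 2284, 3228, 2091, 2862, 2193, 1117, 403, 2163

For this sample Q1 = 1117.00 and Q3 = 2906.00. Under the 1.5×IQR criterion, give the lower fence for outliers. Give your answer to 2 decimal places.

IQR = Q3 − Q1 = 2906.00 − 1117.00 = 1789.00.
Lower fence = Q1 − 1.5·IQR = 1117.00 − 2683.50 = -1566.50.
Upper fence = Q3 + 1.5·IQR = 2906.00 + 2683.50 = 5589.50.

-1566.50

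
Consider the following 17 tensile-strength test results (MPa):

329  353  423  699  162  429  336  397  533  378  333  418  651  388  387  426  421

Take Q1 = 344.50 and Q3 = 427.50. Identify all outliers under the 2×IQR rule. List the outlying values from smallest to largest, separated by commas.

IQR = Q3 − Q1 = 427.50 − 344.50 = 83.00.
Lower fence = Q1 − 2·IQR = 344.50 − 166.00 = 178.50.
Upper fence = Q3 + 2·IQR = 427.50 + 166.00 = 593.50.
162 < 178.50 → outlier.
651 > 593.50 → outlier.
699 > 593.50 → outlier.
All remaining values lie within [178.50, 593.50].

162, 651, 699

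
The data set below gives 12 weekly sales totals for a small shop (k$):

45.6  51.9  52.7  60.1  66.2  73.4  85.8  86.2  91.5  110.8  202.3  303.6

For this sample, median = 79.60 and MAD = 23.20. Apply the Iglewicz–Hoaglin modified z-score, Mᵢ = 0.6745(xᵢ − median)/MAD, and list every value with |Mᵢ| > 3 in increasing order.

|Mᵢ| > 3 ⇔ |xᵢ − 79.60| > 3·23.20/0.6745 = 103.19.
So outliers lie outside [-23.59, 182.79].
202.3: M = 3.57 → outlier.
303.6: M = 6.51 → outlier.

202.3, 303.6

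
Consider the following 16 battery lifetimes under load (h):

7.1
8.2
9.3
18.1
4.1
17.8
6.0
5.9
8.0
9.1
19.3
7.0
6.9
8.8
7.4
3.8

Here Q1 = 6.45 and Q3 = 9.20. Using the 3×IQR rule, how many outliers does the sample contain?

IQR = 2.75; fences at 6.45 − 8.25 = -1.80 and 9.20 + 8.25 = 17.45.
Outside the cutoffs: 17.8, 18.1, 19.3.

3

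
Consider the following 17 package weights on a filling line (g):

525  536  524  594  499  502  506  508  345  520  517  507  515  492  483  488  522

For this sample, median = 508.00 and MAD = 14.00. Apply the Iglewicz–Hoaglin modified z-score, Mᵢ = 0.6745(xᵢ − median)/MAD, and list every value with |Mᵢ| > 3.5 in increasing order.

|Mᵢ| > 3.5 ⇔ |xᵢ − 508.00| > 3.5·14.00/0.6745 = 72.65.
So outliers lie outside [435.35, 580.65].
345: M = -7.85 → outlier.
594: M = 4.14 → outlier.

345, 594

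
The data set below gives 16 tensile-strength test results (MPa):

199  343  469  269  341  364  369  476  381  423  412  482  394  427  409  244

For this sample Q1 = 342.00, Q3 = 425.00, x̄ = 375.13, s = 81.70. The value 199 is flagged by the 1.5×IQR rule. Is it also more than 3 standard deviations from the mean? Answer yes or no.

no

z = (199 − 375.13) / 81.70 = -2.16.
|z| = 2.16 ≤ 3.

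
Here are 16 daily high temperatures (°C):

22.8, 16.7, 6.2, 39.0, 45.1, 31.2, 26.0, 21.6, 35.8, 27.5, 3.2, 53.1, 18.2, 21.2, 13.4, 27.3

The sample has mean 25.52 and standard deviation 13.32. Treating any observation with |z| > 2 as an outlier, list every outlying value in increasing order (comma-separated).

Cutoffs at x̄ ± 2s: 25.52 ± 2·13.32 = [-1.12, 52.16].
53.1: z = 2.07, |z| > 2 → outlier.
Every other value lies within [-1.12, 52.16].

53.1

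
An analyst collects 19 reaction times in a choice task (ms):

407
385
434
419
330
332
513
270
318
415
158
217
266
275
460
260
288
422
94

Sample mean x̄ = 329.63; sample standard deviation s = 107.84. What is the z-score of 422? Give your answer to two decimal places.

z = (422 − 329.63) / 107.84 = 0.86.

0.86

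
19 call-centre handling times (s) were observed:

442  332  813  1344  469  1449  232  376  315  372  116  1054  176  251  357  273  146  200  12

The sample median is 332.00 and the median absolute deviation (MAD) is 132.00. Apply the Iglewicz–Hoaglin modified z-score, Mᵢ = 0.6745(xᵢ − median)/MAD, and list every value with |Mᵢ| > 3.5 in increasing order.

|Mᵢ| > 3.5 ⇔ |xᵢ − 332.00| > 3.5·132.00/0.6745 = 684.95.
So outliers lie outside [-352.95, 1016.95].
1054: M = 3.69 → outlier.
1344: M = 5.17 → outlier.
1449: M = 5.71 → outlier.

1054, 1344, 1449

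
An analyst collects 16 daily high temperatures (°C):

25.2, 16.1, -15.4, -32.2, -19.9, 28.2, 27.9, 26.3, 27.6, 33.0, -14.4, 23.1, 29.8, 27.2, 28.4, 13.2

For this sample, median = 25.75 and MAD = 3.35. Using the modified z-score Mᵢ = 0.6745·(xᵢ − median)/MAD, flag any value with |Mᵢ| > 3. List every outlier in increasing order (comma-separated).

|Mᵢ| > 3 ⇔ |xᵢ − 25.75| > 3·3.35/0.6745 = 14.90.
So outliers lie outside [10.85, 40.65].
-32.2: M = -11.67 → outlier.
-19.9: M = -9.19 → outlier.
-15.4: M = -8.29 → outlier.
-14.4: M = -8.08 → outlier.

-32.2, -19.9, -15.4, -14.4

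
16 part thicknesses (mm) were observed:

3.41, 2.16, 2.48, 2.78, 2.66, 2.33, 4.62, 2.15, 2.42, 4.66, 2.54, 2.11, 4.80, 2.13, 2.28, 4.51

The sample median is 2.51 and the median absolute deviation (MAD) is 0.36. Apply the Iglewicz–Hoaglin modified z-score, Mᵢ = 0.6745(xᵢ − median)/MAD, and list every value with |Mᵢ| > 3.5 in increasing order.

4.51, 4.62, 4.66, 4.80

|Mᵢ| > 3.5 ⇔ |xᵢ − 2.51| > 3.5·0.36/0.6745 = 1.87.
So outliers lie outside [0.64, 4.38].
4.51: M = 3.75 → outlier.
4.62: M = 3.95 → outlier.
4.66: M = 4.03 → outlier.
4.80: M = 4.29 → outlier.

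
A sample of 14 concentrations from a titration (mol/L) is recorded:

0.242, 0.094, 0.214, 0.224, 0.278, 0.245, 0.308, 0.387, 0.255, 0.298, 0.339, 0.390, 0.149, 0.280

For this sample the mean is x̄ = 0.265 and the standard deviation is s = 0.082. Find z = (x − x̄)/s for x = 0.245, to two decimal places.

z = (0.245 − 0.265) / 0.082 = -0.24.

-0.24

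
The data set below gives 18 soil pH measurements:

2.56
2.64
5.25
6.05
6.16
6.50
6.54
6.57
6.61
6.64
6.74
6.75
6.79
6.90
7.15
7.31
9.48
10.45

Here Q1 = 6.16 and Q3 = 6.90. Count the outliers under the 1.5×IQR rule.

4

IQR = 0.74; fences at 6.16 − 1.11 = 5.05 and 6.90 + 1.11 = 8.01.
Outside the cutoffs: 2.56, 2.64, 9.48, 10.45.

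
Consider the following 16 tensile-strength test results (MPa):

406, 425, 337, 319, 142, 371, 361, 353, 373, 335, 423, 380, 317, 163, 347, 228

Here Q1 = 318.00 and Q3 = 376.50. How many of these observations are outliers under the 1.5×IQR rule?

3

IQR = 58.50; fences at 318.00 − 87.75 = 230.25 and 376.50 + 87.75 = 464.25.
Outside the cutoffs: 142, 163, 228.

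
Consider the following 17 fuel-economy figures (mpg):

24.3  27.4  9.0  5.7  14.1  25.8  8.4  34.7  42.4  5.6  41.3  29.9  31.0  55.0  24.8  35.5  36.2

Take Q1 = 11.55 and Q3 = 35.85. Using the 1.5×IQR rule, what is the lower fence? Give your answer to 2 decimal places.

-24.90

IQR = Q3 − Q1 = 35.85 − 11.55 = 24.30.
Lower fence = Q1 − 1.5·IQR = 11.55 − 36.45 = -24.90.
Upper fence = Q3 + 1.5·IQR = 35.85 + 36.45 = 72.30.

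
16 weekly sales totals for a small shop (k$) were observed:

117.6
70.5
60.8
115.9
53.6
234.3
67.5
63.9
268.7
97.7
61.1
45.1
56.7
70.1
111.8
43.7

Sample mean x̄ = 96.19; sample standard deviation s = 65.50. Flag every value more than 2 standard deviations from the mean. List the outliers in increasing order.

234.3, 268.7

Cutoffs at x̄ ± 2s: 96.19 ± 2·65.50 = [-34.81, 227.19].
234.3: z = 2.11, |z| > 2 → outlier.
268.7: z = 2.63, |z| > 2 → outlier.
Every other value lies within [-34.81, 227.19].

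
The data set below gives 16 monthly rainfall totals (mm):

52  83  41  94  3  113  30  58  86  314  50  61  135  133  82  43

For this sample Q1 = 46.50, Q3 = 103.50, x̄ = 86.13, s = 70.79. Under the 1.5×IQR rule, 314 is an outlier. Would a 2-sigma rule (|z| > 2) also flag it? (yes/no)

z = (314 − 86.13) / 70.79 = 3.22.
|z| = 3.22 > 2.

yes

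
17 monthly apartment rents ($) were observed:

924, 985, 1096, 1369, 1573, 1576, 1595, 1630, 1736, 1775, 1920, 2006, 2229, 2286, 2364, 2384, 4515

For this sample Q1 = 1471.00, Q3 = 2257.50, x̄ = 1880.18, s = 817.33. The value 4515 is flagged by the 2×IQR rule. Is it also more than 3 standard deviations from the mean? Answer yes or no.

z = (4515 − 1880.18) / 817.33 = 3.22.
|z| = 3.22 > 3.

yes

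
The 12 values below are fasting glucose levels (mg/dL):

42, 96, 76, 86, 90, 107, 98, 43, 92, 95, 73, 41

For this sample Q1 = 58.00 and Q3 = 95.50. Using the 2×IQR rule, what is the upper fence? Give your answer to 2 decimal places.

170.50

IQR = Q3 − Q1 = 95.50 − 58.00 = 37.50.
Lower fence = Q1 − 2·IQR = 58.00 − 75.00 = -17.00.
Upper fence = Q3 + 2·IQR = 95.50 + 75.00 = 170.50.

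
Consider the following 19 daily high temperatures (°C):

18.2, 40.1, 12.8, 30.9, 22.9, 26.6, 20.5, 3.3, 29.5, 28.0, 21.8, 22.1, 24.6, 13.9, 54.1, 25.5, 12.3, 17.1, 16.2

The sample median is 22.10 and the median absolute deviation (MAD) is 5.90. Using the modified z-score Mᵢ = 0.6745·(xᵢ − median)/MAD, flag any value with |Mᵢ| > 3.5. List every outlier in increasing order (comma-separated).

54.1

|Mᵢ| > 3.5 ⇔ |xᵢ − 22.10| > 3.5·5.90/0.6745 = 30.62.
So outliers lie outside [-8.52, 52.72].
54.1: M = 3.66 → outlier.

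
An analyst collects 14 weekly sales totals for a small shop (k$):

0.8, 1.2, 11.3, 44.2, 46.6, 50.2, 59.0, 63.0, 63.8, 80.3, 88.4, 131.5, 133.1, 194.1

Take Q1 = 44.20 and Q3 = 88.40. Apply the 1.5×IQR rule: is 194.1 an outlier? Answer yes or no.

IQR = Q3 − Q1 = 88.40 − 44.20 = 44.20.
Lower fence = Q1 − 1.5·IQR = 44.20 − 66.30 = -22.10.
Upper fence = Q3 + 1.5·IQR = 88.40 + 66.30 = 154.70.
194.1 lies above the upper fence.

yes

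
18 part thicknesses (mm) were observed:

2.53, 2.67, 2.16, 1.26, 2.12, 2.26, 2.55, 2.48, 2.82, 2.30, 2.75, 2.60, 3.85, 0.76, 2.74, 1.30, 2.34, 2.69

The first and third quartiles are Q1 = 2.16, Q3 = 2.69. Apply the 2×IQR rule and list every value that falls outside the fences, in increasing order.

IQR = Q3 − Q1 = 2.69 − 2.16 = 0.53.
Lower fence = Q1 − 2·IQR = 2.16 − 1.06 = 1.10.
Upper fence = Q3 + 2·IQR = 2.69 + 1.06 = 3.75.
0.76 < 1.10 → outlier.
3.85 > 3.75 → outlier.
All remaining values lie within [1.10, 3.75].

0.76, 3.85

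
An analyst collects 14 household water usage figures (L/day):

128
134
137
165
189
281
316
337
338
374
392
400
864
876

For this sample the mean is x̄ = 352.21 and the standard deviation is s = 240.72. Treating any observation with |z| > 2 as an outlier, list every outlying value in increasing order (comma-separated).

Cutoffs at x̄ ± 2s: 352.21 ± 2·240.72 = [-129.23, 833.65].
864: z = 2.13, |z| > 2 → outlier.
876: z = 2.18, |z| > 2 → outlier.
Every other value lies within [-129.23, 833.65].

864, 876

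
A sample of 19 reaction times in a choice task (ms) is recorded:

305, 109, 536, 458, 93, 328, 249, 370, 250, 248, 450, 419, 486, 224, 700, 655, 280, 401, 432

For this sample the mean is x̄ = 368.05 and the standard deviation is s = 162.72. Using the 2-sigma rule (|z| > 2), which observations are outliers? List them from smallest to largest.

700

Cutoffs at x̄ ± 2s: 368.05 ± 2·162.72 = [42.61, 693.49].
700: z = 2.04, |z| > 2 → outlier.
Every other value lies within [42.61, 693.49].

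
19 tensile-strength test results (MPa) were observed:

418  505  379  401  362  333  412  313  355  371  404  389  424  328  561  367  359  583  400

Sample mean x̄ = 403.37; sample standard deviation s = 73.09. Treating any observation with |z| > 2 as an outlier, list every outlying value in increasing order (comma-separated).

561, 583

Cutoffs at x̄ ± 2s: 403.37 ± 2·73.09 = [257.19, 549.55].
561: z = 2.16, |z| > 2 → outlier.
583: z = 2.46, |z| > 2 → outlier.
Every other value lies within [257.19, 549.55].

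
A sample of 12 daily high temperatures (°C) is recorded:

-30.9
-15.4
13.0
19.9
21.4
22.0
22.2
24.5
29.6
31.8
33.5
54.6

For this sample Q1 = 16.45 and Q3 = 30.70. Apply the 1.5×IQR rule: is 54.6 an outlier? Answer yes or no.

IQR = Q3 − Q1 = 30.70 − 16.45 = 14.25.
Lower fence = Q1 − 1.5·IQR = 16.45 − 21.375 = -4.925.
Upper fence = Q3 + 1.5·IQR = 30.70 + 21.375 = 52.075.
54.6 lies above the upper fence.

yes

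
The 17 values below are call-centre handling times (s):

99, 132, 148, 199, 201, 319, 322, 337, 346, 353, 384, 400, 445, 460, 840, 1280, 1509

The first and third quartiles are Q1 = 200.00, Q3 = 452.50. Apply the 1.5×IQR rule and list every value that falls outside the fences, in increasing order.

840, 1280, 1509

IQR = Q3 − Q1 = 452.50 − 200.00 = 252.50.
Lower fence = Q1 − 1.5·IQR = 200.00 − 378.75 = -178.75.
Upper fence = Q3 + 1.5·IQR = 452.50 + 378.75 = 831.25.
840 > 831.25 → outlier.
1280 > 831.25 → outlier.
1509 > 831.25 → outlier.
All remaining values lie within [-178.75, 831.25].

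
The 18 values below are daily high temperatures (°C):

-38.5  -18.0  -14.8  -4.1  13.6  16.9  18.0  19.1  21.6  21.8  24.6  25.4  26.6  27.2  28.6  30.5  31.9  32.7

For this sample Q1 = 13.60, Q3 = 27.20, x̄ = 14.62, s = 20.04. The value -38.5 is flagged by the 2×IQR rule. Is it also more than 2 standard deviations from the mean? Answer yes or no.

yes

z = (-38.5 − 14.62) / 20.04 = -2.65.
|z| = 2.65 > 2.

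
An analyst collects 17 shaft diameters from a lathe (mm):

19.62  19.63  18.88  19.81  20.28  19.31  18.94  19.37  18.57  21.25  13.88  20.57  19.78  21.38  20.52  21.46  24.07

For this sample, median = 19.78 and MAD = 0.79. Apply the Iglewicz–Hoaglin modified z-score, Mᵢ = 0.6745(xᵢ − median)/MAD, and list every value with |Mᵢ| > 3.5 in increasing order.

13.88, 24.07

|Mᵢ| > 3.5 ⇔ |xᵢ − 19.78| > 3.5·0.79/0.6745 = 4.10.
So outliers lie outside [15.68, 23.88].
13.88: M = -5.04 → outlier.
24.07: M = 3.66 → outlier.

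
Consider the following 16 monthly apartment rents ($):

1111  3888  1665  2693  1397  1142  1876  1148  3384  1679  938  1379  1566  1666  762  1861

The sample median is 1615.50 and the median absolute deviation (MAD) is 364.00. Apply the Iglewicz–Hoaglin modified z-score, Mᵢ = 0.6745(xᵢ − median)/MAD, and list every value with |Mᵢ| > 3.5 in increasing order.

|Mᵢ| > 3.5 ⇔ |xᵢ − 1615.50| > 3.5·364.00/0.6745 = 1888.81.
So outliers lie outside [-273.31, 3504.31].
3888: M = 4.21 → outlier.

3888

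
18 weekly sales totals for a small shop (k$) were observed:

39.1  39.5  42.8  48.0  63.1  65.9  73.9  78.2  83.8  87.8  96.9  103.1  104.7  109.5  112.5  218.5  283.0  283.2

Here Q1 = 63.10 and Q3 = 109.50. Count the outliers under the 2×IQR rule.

IQR = 46.40; fences at 63.10 − 92.80 = -29.70 and 109.50 + 92.80 = 202.30.
Outside the cutoffs: 218.5, 283.0, 283.2.

3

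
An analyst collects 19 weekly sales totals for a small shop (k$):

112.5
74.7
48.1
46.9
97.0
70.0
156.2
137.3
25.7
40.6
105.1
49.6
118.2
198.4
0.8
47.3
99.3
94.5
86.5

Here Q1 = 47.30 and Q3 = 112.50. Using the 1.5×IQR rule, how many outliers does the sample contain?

IQR = 65.20; fences at 47.30 − 97.80 = -50.50 and 112.50 + 97.80 = 210.30.
Every value lies within the cutoffs.

0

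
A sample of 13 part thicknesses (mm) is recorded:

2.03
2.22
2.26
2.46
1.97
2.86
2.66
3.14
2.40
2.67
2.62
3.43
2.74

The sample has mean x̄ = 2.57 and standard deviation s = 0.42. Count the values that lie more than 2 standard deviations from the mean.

Cutoffs: x̄ ± 2s = [1.73, 3.41].
Outside the cutoffs: 3.43.

1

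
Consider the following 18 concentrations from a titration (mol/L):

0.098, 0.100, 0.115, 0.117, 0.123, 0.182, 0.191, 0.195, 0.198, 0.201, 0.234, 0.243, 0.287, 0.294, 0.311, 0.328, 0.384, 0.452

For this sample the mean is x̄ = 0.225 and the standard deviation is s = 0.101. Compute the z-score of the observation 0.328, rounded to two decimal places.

z = (0.328 − 0.225) / 0.101 = 1.02.

1.02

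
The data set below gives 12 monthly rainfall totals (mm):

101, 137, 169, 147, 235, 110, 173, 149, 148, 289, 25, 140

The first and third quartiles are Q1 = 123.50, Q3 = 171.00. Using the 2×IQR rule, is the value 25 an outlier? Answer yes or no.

IQR = Q3 − Q1 = 171.00 − 123.50 = 47.50.
Lower fence = Q1 − 2·IQR = 123.50 − 95.00 = 28.50.
Upper fence = Q3 + 2·IQR = 171.00 + 95.00 = 266.00.
25 lies below the lower fence.

yes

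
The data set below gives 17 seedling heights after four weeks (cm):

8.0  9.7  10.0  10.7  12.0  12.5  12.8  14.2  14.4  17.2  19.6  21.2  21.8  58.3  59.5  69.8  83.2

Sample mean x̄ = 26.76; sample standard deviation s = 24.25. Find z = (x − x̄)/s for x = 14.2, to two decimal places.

z = (14.2 − 26.76) / 24.25 = -0.52.

-0.52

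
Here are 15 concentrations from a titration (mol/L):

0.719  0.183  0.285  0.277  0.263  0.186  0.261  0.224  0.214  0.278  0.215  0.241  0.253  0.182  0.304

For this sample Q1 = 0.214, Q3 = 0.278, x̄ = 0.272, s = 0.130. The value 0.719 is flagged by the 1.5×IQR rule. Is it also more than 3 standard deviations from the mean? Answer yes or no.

z = (0.719 − 0.272) / 0.130 = 3.44.
|z| = 3.44 > 3.

yes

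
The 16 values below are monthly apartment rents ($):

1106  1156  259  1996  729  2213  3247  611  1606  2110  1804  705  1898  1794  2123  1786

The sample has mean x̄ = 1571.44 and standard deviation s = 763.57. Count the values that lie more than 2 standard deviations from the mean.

1

Cutoffs: x̄ ± 2s = [44.30, 3098.58].
Outside the cutoffs: 3247.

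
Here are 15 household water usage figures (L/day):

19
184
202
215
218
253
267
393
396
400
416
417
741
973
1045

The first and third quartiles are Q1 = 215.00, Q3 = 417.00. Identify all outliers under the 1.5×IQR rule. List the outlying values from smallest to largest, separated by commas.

IQR = Q3 − Q1 = 417.00 − 215.00 = 202.00.
Lower fence = Q1 − 1.5·IQR = 215.00 − 303.00 = -88.00.
Upper fence = Q3 + 1.5·IQR = 417.00 + 303.00 = 720.00.
741 > 720.00 → outlier.
973 > 720.00 → outlier.
1045 > 720.00 → outlier.
All remaining values lie within [-88.00, 720.00].

741, 973, 1045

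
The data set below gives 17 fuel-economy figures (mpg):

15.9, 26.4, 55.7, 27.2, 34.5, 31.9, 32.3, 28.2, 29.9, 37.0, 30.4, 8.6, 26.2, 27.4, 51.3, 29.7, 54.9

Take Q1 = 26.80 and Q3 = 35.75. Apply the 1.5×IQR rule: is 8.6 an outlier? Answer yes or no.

IQR = Q3 − Q1 = 35.75 − 26.80 = 8.95.
Lower fence = Q1 − 1.5·IQR = 26.80 − 13.425 = 13.375.
Upper fence = Q3 + 1.5·IQR = 35.75 + 13.425 = 49.175.
8.6 lies below the lower fence.

yes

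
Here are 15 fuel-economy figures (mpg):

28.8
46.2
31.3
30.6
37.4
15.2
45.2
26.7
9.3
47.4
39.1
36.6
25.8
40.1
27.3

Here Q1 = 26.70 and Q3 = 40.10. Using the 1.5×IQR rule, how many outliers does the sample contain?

0

IQR = 13.40; fences at 26.70 − 20.10 = 6.60 and 40.10 + 20.10 = 60.20.
Every value lies within the cutoffs.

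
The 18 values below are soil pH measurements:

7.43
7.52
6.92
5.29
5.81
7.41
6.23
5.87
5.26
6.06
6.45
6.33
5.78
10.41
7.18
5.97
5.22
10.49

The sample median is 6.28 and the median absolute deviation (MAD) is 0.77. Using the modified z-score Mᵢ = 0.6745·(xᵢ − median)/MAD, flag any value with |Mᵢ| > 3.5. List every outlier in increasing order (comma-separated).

10.41, 10.49

|Mᵢ| > 3.5 ⇔ |xᵢ − 6.28| > 3.5·0.77/0.6745 = 4.00.
So outliers lie outside [2.28, 10.28].
10.41: M = 3.62 → outlier.
10.49: M = 3.69 → outlier.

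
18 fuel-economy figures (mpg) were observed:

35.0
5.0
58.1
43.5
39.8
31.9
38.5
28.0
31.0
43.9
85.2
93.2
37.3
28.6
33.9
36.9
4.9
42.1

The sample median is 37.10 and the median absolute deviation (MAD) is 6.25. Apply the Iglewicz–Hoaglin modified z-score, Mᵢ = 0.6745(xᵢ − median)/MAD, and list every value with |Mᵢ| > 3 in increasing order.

4.9, 5.0, 85.2, 93.2

|Mᵢ| > 3 ⇔ |xᵢ − 37.10| > 3·6.25/0.6745 = 27.80.
So outliers lie outside [9.30, 64.90].
4.9: M = -3.48 → outlier.
5.0: M = -3.46 → outlier.
85.2: M = 5.19 → outlier.
93.2: M = 6.05 → outlier.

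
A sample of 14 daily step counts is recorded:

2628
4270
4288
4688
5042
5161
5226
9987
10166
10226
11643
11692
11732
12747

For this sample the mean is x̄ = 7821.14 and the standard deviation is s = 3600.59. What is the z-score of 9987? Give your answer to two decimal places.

z = (9987 − 7821.14) / 3600.59 = 0.60.

0.60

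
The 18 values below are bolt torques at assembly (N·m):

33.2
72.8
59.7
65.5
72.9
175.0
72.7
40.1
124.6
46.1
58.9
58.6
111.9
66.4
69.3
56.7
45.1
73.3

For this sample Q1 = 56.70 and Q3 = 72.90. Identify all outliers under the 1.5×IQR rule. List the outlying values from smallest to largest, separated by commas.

IQR = Q3 − Q1 = 72.90 − 56.70 = 16.20.
Lower fence = Q1 − 1.5·IQR = 56.70 − 24.30 = 32.40.
Upper fence = Q3 + 1.5·IQR = 72.90 + 24.30 = 97.20.
111.9 > 97.20 → outlier.
124.6 > 97.20 → outlier.
175.0 > 97.20 → outlier.
All remaining values lie within [32.40, 97.20].

111.9, 124.6, 175.0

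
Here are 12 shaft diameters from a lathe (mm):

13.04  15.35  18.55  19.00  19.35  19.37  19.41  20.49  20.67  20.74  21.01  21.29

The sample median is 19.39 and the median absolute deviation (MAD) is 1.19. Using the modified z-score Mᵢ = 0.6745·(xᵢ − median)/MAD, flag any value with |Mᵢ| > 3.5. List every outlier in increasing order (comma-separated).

13.04

|Mᵢ| > 3.5 ⇔ |xᵢ − 19.39| > 3.5·1.19/0.6745 = 6.17.
So outliers lie outside [13.22, 25.56].
13.04: M = -3.60 → outlier.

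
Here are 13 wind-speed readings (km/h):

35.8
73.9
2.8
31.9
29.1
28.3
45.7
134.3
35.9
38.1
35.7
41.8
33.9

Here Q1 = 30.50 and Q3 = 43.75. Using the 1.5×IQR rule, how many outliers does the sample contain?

IQR = 13.25; fences at 30.50 − 19.875 = 10.625 and 43.75 + 19.875 = 63.625.
Outside the cutoffs: 2.8, 73.9, 134.3.

3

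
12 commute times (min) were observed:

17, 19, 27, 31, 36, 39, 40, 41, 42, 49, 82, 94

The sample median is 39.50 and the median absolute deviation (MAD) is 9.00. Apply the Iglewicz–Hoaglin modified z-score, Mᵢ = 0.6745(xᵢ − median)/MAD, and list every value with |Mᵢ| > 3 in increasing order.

82, 94

|Mᵢ| > 3 ⇔ |xᵢ − 39.50| > 3·9.00/0.6745 = 40.03.
So outliers lie outside [-0.53, 79.53].
82: M = 3.19 → outlier.
94: M = 4.08 → outlier.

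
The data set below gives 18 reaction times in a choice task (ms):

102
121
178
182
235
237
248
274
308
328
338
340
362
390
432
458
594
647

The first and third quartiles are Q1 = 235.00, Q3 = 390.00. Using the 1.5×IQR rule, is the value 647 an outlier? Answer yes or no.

yes

IQR = Q3 − Q1 = 390.00 − 235.00 = 155.00.
Lower fence = Q1 − 1.5·IQR = 235.00 − 232.50 = 2.50.
Upper fence = Q3 + 1.5·IQR = 390.00 + 232.50 = 622.50.
647 lies above the upper fence.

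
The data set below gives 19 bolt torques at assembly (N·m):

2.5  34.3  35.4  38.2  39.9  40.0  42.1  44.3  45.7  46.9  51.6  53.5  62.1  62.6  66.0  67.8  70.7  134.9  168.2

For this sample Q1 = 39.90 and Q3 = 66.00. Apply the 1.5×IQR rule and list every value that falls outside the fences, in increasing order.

134.9, 168.2

IQR = Q3 − Q1 = 66.00 − 39.90 = 26.10.
Lower fence = Q1 − 1.5·IQR = 39.90 − 39.15 = 0.75.
Upper fence = Q3 + 1.5·IQR = 66.00 + 39.15 = 105.15.
134.9 > 105.15 → outlier.
168.2 > 105.15 → outlier.
All remaining values lie within [0.75, 105.15].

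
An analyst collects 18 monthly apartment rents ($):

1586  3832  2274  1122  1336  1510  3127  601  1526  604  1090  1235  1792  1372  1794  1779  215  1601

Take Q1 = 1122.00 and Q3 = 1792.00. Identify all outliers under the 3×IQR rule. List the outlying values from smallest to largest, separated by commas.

3832

IQR = Q3 − Q1 = 1792.00 − 1122.00 = 670.00.
Lower fence = Q1 − 3·IQR = 1122.00 − 2010.00 = -888.00.
Upper fence = Q3 + 3·IQR = 1792.00 + 2010.00 = 3802.00.
3832 > 3802.00 → outlier.
All remaining values lie within [-888.00, 3802.00].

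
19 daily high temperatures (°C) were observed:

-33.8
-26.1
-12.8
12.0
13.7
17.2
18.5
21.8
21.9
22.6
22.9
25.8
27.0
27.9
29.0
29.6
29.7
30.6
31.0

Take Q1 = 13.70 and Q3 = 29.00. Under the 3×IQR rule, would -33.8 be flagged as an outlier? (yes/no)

yes

IQR = Q3 − Q1 = 29.00 − 13.70 = 15.30.
Lower fence = Q1 − 3·IQR = 13.70 − 45.90 = -32.20.
Upper fence = Q3 + 3·IQR = 29.00 + 45.90 = 74.90.
-33.8 lies below the lower fence.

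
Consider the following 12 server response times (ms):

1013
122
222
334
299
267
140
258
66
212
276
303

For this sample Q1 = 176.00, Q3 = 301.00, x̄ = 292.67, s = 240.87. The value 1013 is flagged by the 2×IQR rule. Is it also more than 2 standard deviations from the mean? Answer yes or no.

z = (1013 − 292.67) / 240.87 = 2.99.
|z| = 2.99 > 2.

yes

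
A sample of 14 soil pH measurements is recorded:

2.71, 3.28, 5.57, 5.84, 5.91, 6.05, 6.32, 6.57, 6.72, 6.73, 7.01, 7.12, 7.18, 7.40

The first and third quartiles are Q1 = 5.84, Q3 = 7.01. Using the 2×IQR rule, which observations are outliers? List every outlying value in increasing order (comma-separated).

IQR = Q3 − Q1 = 7.01 − 5.84 = 1.17.
Lower fence = Q1 − 2·IQR = 5.84 − 2.34 = 3.50.
Upper fence = Q3 + 2·IQR = 7.01 + 2.34 = 9.35.
2.71 < 3.50 → outlier.
3.28 < 3.50 → outlier.
All remaining values lie within [3.50, 9.35].

2.71, 3.28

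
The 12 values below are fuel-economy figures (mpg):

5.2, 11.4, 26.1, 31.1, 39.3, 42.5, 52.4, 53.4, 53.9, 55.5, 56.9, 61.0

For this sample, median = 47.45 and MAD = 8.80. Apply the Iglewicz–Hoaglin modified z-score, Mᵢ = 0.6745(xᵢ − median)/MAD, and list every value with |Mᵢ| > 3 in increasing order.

|Mᵢ| > 3 ⇔ |xᵢ − 47.45| > 3·8.80/0.6745 = 39.14.
So outliers lie outside [8.31, 86.59].
5.2: M = -3.24 → outlier.

5.2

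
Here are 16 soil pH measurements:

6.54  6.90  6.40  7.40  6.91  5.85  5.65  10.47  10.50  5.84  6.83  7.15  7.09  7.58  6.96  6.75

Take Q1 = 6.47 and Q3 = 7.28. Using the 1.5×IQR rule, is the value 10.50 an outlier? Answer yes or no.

IQR = Q3 − Q1 = 7.28 − 6.47 = 0.81.
Lower fence = Q1 − 1.5·IQR = 6.47 − 1.215 = 5.255.
Upper fence = Q3 + 1.5·IQR = 7.28 + 1.215 = 8.495.
10.50 lies above the upper fence.

yes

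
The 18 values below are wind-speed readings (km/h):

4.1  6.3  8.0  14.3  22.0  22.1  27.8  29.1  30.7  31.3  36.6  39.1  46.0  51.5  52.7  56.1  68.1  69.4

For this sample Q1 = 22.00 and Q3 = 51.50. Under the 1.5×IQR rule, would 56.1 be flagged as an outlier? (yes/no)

no

IQR = Q3 − Q1 = 51.50 − 22.00 = 29.50.
Lower fence = Q1 − 1.5·IQR = 22.00 − 44.25 = -22.25.
Upper fence = Q3 + 1.5·IQR = 51.50 + 44.25 = 95.75.
56.1 lies within [-22.25, 95.75].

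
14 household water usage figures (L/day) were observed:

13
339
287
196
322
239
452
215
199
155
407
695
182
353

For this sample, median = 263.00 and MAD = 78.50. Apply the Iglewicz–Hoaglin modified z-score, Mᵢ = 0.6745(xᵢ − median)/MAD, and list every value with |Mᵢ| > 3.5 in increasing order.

695

|Mᵢ| > 3.5 ⇔ |xᵢ − 263.00| > 3.5·78.50/0.6745 = 407.34.
So outliers lie outside [-144.34, 670.34].
695: M = 3.71 → outlier.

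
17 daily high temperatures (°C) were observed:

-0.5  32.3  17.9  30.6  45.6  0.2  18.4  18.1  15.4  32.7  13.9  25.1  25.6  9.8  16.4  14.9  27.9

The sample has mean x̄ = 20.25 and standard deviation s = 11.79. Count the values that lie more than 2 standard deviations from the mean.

1

Cutoffs: x̄ ± 2s = [-3.33, 43.83].
Outside the cutoffs: 45.6.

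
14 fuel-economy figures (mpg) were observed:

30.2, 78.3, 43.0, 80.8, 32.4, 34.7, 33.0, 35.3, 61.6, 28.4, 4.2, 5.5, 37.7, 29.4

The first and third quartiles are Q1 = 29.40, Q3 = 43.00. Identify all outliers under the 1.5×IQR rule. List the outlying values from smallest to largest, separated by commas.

4.2, 5.5, 78.3, 80.8

IQR = Q3 − Q1 = 43.00 − 29.40 = 13.60.
Lower fence = Q1 − 1.5·IQR = 29.40 − 20.40 = 9.00.
Upper fence = Q3 + 1.5·IQR = 43.00 + 20.40 = 63.40.
4.2 < 9.00 → outlier.
5.5 < 9.00 → outlier.
78.3 > 63.40 → outlier.
80.8 > 63.40 → outlier.
All remaining values lie within [9.00, 63.40].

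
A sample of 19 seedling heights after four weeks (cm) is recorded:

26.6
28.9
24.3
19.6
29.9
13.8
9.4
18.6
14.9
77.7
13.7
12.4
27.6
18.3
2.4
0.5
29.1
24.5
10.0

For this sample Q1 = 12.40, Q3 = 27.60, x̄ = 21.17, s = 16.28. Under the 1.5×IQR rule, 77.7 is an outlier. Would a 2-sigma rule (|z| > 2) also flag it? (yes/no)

yes

z = (77.7 − 21.17) / 16.28 = 3.47.
|z| = 3.47 > 2.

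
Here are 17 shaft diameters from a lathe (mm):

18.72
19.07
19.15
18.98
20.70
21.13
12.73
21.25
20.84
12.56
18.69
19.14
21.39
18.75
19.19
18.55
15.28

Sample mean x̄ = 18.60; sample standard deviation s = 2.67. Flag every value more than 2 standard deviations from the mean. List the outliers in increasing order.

Cutoffs at x̄ ± 2s: 18.60 ± 2·2.67 = [13.26, 23.94].
12.56: z = -2.26, |z| > 2 → outlier.
12.73: z = -2.20, |z| > 2 → outlier.
Every other value lies within [13.26, 23.94].

12.56, 12.73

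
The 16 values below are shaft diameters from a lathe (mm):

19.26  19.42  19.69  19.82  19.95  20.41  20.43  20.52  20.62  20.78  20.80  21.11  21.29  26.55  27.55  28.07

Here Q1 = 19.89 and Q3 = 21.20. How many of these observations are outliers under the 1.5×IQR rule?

3

IQR = 1.31; fences at 19.89 − 1.965 = 17.925 and 21.20 + 1.965 = 23.165.
Outside the cutoffs: 26.55, 27.55, 28.07.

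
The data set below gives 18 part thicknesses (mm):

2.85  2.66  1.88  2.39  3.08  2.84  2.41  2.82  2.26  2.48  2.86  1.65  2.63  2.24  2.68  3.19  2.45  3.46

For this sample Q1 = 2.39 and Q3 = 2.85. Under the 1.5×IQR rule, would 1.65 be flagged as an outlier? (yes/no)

yes

IQR = Q3 − Q1 = 2.85 − 2.39 = 0.46.
Lower fence = Q1 − 1.5·IQR = 2.39 − 0.69 = 1.70.
Upper fence = Q3 + 1.5·IQR = 2.85 + 0.69 = 3.54.
1.65 lies below the lower fence.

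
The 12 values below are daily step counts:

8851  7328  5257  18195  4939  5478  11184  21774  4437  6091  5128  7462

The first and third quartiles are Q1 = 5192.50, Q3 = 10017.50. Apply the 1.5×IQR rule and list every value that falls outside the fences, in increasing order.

18195, 21774

IQR = Q3 − Q1 = 10017.50 − 5192.50 = 4825.00.
Lower fence = Q1 − 1.5·IQR = 5192.50 − 7237.50 = -2045.00.
Upper fence = Q3 + 1.5·IQR = 10017.50 + 7237.50 = 17255.00.
18195 > 17255.00 → outlier.
21774 > 17255.00 → outlier.
All remaining values lie within [-2045.00, 17255.00].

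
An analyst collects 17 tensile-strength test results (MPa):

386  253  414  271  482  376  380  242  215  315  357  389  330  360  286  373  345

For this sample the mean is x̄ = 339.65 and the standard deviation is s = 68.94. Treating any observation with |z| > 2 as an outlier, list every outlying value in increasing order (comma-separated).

Cutoffs at x̄ ± 2s: 339.65 ± 2·68.94 = [201.77, 477.53].
482: z = 2.06, |z| > 2 → outlier.
Every other value lies within [201.77, 477.53].

482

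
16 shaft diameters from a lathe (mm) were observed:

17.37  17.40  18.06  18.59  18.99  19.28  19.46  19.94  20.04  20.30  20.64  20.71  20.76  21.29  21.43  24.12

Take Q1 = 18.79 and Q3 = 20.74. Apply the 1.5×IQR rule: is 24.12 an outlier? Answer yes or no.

yes

IQR = Q3 − Q1 = 20.74 − 18.79 = 1.95.
Lower fence = Q1 − 1.5·IQR = 18.79 − 2.925 = 15.865.
Upper fence = Q3 + 1.5·IQR = 20.74 + 2.925 = 23.665.
24.12 lies above the upper fence.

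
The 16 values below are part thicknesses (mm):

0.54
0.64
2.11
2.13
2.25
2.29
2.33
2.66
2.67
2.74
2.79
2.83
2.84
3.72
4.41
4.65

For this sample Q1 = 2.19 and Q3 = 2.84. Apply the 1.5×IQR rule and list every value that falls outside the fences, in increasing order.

0.54, 0.64, 4.41, 4.65

IQR = Q3 − Q1 = 2.84 − 2.19 = 0.65.
Lower fence = Q1 − 1.5·IQR = 2.19 − 0.975 = 1.215.
Upper fence = Q3 + 1.5·IQR = 2.84 + 0.975 = 3.815.
0.54 < 1.215 → outlier.
0.64 < 1.215 → outlier.
4.41 > 3.815 → outlier.
4.65 > 3.815 → outlier.
All remaining values lie within [1.215, 3.815].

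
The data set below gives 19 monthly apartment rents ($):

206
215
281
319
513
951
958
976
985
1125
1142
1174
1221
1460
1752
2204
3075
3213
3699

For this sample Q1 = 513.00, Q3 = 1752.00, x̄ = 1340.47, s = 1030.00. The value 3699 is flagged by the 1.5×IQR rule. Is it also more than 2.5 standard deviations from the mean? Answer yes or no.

no

z = (3699 − 1340.47) / 1030.00 = 2.29.
|z| = 2.29 ≤ 2.5.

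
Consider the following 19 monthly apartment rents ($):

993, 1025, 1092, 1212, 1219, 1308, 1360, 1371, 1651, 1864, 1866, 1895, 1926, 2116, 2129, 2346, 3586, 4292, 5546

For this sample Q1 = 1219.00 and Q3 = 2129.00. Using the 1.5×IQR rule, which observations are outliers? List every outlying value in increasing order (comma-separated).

IQR = Q3 − Q1 = 2129.00 − 1219.00 = 910.00.
Lower fence = Q1 − 1.5·IQR = 1219.00 − 1365.00 = -146.00.
Upper fence = Q3 + 1.5·IQR = 2129.00 + 1365.00 = 3494.00.
3586 > 3494.00 → outlier.
4292 > 3494.00 → outlier.
5546 > 3494.00 → outlier.
All remaining values lie within [-146.00, 3494.00].

3586, 4292, 5546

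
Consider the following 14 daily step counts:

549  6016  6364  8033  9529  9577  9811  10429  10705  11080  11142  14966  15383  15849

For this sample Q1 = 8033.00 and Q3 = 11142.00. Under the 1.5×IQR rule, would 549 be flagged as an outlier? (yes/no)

IQR = Q3 − Q1 = 11142.00 − 8033.00 = 3109.00.
Lower fence = Q1 − 1.5·IQR = 8033.00 − 4663.50 = 3369.50.
Upper fence = Q3 + 1.5·IQR = 11142.00 + 4663.50 = 15805.50.
549 lies below the lower fence.

yes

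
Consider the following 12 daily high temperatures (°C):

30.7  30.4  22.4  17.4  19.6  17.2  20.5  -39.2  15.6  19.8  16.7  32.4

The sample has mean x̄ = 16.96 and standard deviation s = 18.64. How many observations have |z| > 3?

1

Cutoffs: x̄ ± 3s = [-38.96, 72.88].
Outside the cutoffs: -39.2.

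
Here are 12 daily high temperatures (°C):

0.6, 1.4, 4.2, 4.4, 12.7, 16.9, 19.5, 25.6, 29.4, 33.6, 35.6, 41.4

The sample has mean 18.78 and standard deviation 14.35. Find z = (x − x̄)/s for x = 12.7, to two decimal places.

z = (12.7 − 18.78) / 14.35 = -0.42.

-0.42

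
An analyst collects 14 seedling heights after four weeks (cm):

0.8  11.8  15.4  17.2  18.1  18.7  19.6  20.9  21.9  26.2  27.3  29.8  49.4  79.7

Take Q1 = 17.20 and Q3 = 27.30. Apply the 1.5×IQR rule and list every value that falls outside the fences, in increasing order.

IQR = Q3 − Q1 = 27.30 − 17.20 = 10.10.
Lower fence = Q1 − 1.5·IQR = 17.20 − 15.15 = 2.05.
Upper fence = Q3 + 1.5·IQR = 27.30 + 15.15 = 42.45.
0.8 < 2.05 → outlier.
49.4 > 42.45 → outlier.
79.7 > 42.45 → outlier.
All remaining values lie within [2.05, 42.45].

0.8, 49.4, 79.7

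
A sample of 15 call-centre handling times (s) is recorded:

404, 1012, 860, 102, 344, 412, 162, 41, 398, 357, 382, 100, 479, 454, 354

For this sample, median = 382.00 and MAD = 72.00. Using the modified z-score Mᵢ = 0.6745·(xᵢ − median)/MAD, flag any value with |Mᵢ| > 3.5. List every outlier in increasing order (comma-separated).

860, 1012

|Mᵢ| > 3.5 ⇔ |xᵢ − 382.00| > 3.5·72.00/0.6745 = 373.61.
So outliers lie outside [8.39, 755.61].
860: M = 4.48 → outlier.
1012: M = 5.90 → outlier.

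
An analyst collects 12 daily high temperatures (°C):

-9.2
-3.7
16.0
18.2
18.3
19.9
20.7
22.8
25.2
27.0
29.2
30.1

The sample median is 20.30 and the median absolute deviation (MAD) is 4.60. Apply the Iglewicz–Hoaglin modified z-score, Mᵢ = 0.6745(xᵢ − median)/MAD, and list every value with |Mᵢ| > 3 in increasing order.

-9.2, -3.7

|Mᵢ| > 3 ⇔ |xᵢ − 20.30| > 3·4.60/0.6745 = 20.46.
So outliers lie outside [-0.16, 40.76].
-9.2: M = -4.33 → outlier.
-3.7: M = -3.52 → outlier.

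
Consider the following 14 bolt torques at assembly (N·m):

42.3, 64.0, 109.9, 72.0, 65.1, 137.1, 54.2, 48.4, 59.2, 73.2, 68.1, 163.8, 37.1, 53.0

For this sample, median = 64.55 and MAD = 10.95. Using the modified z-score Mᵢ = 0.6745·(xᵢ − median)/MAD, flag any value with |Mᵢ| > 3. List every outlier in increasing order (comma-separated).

137.1, 163.8

|Mᵢ| > 3 ⇔ |xᵢ − 64.55| > 3·10.95/0.6745 = 48.70.
So outliers lie outside [15.85, 113.25].
137.1: M = 4.47 → outlier.
163.8: M = 6.11 → outlier.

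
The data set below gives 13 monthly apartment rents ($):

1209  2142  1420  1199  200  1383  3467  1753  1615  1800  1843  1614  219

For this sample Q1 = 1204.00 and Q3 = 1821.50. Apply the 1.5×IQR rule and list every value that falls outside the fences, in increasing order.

200, 219, 3467

IQR = Q3 − Q1 = 1821.50 − 1204.00 = 617.50.
Lower fence = Q1 − 1.5·IQR = 1204.00 − 926.25 = 277.75.
Upper fence = Q3 + 1.5·IQR = 1821.50 + 926.25 = 2747.75.
200 < 277.75 → outlier.
219 < 277.75 → outlier.
3467 > 2747.75 → outlier.
All remaining values lie within [277.75, 2747.75].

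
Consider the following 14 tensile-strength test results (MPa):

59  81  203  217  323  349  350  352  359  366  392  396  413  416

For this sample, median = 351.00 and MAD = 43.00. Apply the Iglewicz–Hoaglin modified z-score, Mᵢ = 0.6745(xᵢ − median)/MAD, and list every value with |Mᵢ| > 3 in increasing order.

59, 81

|Mᵢ| > 3 ⇔ |xᵢ − 351.00| > 3·43.00/0.6745 = 191.25.
So outliers lie outside [159.75, 542.25].
59: M = -4.58 → outlier.
81: M = -4.24 → outlier.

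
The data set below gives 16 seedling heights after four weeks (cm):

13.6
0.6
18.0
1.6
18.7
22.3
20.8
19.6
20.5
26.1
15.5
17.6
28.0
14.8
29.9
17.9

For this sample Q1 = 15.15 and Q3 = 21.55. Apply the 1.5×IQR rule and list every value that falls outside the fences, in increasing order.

0.6, 1.6

IQR = Q3 − Q1 = 21.55 − 15.15 = 6.40.
Lower fence = Q1 − 1.5·IQR = 15.15 − 9.60 = 5.55.
Upper fence = Q3 + 1.5·IQR = 21.55 + 9.60 = 31.15.
0.6 < 5.55 → outlier.
1.6 < 5.55 → outlier.
All remaining values lie within [5.55, 31.15].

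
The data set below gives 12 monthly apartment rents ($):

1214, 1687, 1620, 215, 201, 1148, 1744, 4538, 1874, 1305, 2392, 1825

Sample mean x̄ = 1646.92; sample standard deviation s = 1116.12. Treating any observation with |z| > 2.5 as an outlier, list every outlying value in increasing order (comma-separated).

Cutoffs at x̄ ± 2.5s: 1646.92 ± 2.5·1116.12 = [-1143.38, 4437.22].
4538: z = 2.59, |z| > 2.5 → outlier.
Every other value lies within [-1143.38, 4437.22].

4538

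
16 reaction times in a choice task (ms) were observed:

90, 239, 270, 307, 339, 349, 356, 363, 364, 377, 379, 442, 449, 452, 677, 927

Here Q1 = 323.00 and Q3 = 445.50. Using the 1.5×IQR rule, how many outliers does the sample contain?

IQR = 122.50; fences at 323.00 − 183.75 = 139.25 and 445.50 + 183.75 = 629.25.
Outside the cutoffs: 90, 677, 927.

3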